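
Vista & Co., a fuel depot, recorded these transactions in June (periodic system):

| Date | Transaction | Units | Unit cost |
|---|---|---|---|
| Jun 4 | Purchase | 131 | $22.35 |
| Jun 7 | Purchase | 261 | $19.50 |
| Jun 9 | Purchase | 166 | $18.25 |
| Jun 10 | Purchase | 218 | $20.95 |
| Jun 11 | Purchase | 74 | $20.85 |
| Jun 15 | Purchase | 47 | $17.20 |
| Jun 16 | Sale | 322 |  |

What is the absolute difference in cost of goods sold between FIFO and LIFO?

$90.10

FIFO COGS: 131 @ $22.35 + 191 @ $19.50 = $6,652.35
LIFO COGS: 47 @ $17.20 + 74 @ $20.85 + 201 @ $20.95 = $6,562.25
Difference = |$6,652.35 − $6,562.25| = $90.10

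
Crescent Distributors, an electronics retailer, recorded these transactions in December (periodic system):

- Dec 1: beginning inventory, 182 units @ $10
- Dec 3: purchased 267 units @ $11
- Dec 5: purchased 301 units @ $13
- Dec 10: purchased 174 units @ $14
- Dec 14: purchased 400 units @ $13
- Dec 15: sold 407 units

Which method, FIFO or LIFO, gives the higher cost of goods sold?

LIFO

FIFO COGS: 182 @ $10 + 225 @ $11 = $4,295
LIFO COGS: 400 @ $13 + 7 @ $14 = $5,298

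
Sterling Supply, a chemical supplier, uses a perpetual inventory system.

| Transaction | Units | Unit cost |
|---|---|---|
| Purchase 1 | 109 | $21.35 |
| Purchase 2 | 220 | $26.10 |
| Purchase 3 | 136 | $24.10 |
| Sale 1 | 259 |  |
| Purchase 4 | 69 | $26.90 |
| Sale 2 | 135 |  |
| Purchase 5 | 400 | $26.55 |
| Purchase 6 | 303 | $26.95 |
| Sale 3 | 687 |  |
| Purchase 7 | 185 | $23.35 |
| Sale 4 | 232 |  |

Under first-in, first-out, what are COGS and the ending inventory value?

COGS = $33,763.30; ending inventory = $2,545.15

Sale 1 (259) [FIFO — oldest first]: 109 @ $21.35 + 150 @ $26.10 = $6,242.15
Sale 2 (135) [FIFO — oldest first]: 70 @ $26.10 + 65 @ $24.10 = $3,393.50
Sale 3 (687) [FIFO — oldest first]: 71 @ $24.10 + 69 @ $26.90 + 400 @ $26.55 + 147 @ $26.95 = $18,148.85
Sale 4 (232) [FIFO — oldest first]: 156 @ $26.95 + 76 @ $23.35 = $5,978.80
Total COGS = $6,242.15 + $3,393.50 + $18,148.85 + $5,978.80 = $33,763.30
Ending inventory: 109 @ $23.35 = $2,545.15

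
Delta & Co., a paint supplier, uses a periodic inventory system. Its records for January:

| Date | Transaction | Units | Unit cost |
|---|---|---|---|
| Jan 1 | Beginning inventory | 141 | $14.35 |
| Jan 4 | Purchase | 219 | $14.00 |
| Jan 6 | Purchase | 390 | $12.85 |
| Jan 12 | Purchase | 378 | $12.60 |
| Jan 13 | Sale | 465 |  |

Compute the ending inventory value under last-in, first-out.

Ending inventory = $8,982.90

Jan 13, 465 sold [LIFO — newest first]: 378 @ $12.60 + 87 @ $12.85 = $5,880.75
Ending inventory: 141 @ $14.35 + 219 @ $14.00 + 303 @ $12.85 = $8,982.90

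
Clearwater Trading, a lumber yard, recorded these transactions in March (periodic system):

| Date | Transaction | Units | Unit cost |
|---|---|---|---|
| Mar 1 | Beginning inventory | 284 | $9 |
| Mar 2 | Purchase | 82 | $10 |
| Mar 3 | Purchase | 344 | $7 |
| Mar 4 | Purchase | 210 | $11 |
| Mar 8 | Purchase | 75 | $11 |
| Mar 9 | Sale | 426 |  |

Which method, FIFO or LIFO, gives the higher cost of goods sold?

FIFO COGS: 284 @ $9 + 82 @ $10 + 60 @ $7 = $3,796
LIFO COGS: 75 @ $11 + 210 @ $11 + 141 @ $7 = $4,122

LIFO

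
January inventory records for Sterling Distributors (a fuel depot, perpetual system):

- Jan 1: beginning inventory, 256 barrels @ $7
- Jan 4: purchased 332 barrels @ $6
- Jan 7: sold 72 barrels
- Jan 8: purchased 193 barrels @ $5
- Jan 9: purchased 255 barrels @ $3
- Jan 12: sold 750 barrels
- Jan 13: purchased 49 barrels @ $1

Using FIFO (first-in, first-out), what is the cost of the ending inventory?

Ending inventory = $691

Jan 7, 72 sold [FIFO — oldest first]: 72 @ $7 = $504
Jan 12, 750 sold [FIFO — oldest first]: 184 @ $7 + 332 @ $6 + 193 @ $5 + 41 @ $3 = $4,368
Total COGS = $504 + $4,368 = $4,872
Ending inventory: 214 @ $3 + 49 @ $1 = $691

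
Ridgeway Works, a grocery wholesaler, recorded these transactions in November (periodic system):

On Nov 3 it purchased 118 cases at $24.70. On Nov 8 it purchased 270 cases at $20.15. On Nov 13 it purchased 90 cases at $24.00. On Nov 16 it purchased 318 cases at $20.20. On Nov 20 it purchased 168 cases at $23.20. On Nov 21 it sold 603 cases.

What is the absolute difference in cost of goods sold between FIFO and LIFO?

FIFO COGS: 118 @ $24.70 + 270 @ $20.15 + 90 @ $24.00 + 125 @ $20.20 = $13,040.10
LIFO COGS: 168 @ $23.20 + 318 @ $20.20 + 90 @ $24.00 + 27 @ $20.15 = $13,025.25
Difference = |$13,040.10 − $13,025.25| = $14.85

$14.85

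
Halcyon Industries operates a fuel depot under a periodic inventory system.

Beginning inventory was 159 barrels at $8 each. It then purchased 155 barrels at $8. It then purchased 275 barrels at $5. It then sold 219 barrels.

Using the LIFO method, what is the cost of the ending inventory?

Ending inventory = $2,792

Sale 1 (219) [LIFO — newest first]: 219 @ $5 = $1,095
Ending inventory: 159 @ $8 + 155 @ $8 + 56 @ $5 = $2,792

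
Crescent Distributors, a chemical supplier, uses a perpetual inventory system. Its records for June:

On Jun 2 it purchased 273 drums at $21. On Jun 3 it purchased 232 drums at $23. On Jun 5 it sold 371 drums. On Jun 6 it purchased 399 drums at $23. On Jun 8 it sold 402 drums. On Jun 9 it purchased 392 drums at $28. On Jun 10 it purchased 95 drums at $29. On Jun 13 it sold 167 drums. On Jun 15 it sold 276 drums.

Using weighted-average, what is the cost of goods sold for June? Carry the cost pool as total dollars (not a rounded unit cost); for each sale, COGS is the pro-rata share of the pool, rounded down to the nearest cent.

After Jun 2: 273 on hand, pool $5,733.00 (≈ $21.0000 each)
After Jun 3: 505 on hand, pool $11,069.00 (≈ $21.9188 each)
Jun 5, sell 371: 371/505 × $11,069.00 → $8,131.87
After Jun 6: 533 on hand, pool $12,114.13 (≈ $22.7282 each)
Jun 8, sell 402: 402/533 × $12,114.13 → $9,136.73
After Jun 9: 523 on hand, pool $13,953.40 (≈ $26.6795 each)
After Jun 10: 618 on hand, pool $16,708.40 (≈ $27.0362 each)
Jun 13, sell 167: 167/618 × $16,708.40 → $4,515.05
Jun 15, sell 276: 276/451 × $12,193.35 → $7,462.00
Total COGS = $8,131.87 + $9,136.73 + $4,515.05 + $7,462.00 = $29,245.65
Ending inventory (cost pool remaining) = $4,731.35

COGS = $29,245.65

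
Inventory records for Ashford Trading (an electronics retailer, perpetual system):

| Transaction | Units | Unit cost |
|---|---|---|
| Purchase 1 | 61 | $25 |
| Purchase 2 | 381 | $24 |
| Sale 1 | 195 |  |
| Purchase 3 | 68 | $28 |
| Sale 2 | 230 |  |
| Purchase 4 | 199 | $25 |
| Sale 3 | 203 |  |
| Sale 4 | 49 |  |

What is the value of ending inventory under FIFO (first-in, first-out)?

Ending inventory = $800

Sale 1 (195) [FIFO — oldest first]: 61 @ $25 + 134 @ $24 = $4,741
Sale 2 (230) [FIFO — oldest first]: 230 @ $24 = $5,520
Sale 3 (203) [FIFO — oldest first]: 17 @ $24 + 68 @ $28 + 118 @ $25 = $5,262
Sale 4 (49) [FIFO — oldest first]: 49 @ $25 = $1,225
Total COGS = $4,741 + $5,520 + $5,262 + $1,225 = $16,748
Ending inventory: 32 @ $25 = $800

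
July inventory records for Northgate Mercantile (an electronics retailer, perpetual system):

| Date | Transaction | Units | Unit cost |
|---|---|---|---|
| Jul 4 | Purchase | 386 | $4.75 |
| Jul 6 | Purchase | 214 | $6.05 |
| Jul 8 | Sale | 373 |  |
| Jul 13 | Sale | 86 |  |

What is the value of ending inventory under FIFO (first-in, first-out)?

Ending inventory = $853.05

Jul 8, 373 sold [FIFO — oldest first]: 373 @ $4.75 = $1,771.75
Jul 13, 86 sold [FIFO — oldest first]: 13 @ $4.75 + 73 @ $6.05 = $503.40
Total COGS = $1,771.75 + $503.40 = $2,275.15
Ending inventory: 141 @ $6.05 = $853.05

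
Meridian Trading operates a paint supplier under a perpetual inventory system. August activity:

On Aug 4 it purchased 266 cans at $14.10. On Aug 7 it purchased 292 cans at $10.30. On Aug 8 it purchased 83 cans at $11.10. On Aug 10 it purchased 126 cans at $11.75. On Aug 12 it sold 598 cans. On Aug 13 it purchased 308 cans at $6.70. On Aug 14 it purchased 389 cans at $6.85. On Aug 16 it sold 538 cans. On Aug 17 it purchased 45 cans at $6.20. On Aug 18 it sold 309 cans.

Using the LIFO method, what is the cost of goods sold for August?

Aug 12, 598 sold [LIFO — newest first]: 126 @ $11.75 + 83 @ $11.10 + 292 @ $10.30 + 97 @ $14.10 = $6,777.10
Aug 16, 538 sold [LIFO — newest first]: 389 @ $6.85 + 149 @ $6.70 = $3,662.95
Aug 18, 309 sold [LIFO — newest first]: 45 @ $6.20 + 159 @ $6.70 + 105 @ $14.10 = $2,824.80
Total COGS = $6,777.10 + $3,662.95 + $2,824.80 = $13,264.85
Ending inventory: 64 @ $14.10 = $902.40

COGS = $13,264.85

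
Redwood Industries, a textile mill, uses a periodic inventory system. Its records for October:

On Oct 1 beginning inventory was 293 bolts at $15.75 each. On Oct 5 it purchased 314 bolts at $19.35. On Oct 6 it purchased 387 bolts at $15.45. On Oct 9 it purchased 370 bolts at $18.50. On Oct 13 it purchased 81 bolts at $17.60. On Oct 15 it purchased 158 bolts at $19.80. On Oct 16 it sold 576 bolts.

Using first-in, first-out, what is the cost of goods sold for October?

Oct 16, 576 sold [FIFO — oldest first]: 293 @ $15.75 + 283 @ $19.35 = $10,090.80
Ending inventory: 31 @ $19.35 + 387 @ $15.45 + 370 @ $18.50 + 81 @ $17.60 + 158 @ $19.80 = $17,978.00

COGS = $10,090.80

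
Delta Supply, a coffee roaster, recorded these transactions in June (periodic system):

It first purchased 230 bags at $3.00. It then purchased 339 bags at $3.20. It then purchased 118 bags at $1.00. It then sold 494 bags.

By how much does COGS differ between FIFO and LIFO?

$221.00

FIFO COGS: 230 @ $3.00 + 264 @ $3.20 = $1,534.80
LIFO COGS: 118 @ $1.00 + 339 @ $3.20 + 37 @ $3.00 = $1,313.80
Difference = |$1,534.80 − $1,313.80| = $221.00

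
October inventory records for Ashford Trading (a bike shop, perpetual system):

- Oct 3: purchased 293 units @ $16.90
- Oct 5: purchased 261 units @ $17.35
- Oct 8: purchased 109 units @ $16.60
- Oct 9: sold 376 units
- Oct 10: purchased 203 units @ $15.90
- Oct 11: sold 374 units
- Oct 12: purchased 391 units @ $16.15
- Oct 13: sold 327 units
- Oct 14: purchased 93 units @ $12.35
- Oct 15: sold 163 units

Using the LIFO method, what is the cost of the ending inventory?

Ending inventory = $1,859.00

Oct 9, 376 sold [LIFO — newest first]: 109 @ $16.60 + 261 @ $17.35 + 6 @ $16.90 = $6,439.15
Oct 11, 374 sold [LIFO — newest first]: 203 @ $15.90 + 171 @ $16.90 = $6,117.60
Oct 13, 327 sold [LIFO — newest first]: 327 @ $16.15 = $5,281.05
Oct 15, 163 sold [LIFO — newest first]: 93 @ $12.35 + 64 @ $16.15 + 6 @ $16.90 = $2,283.55
Total COGS = $6,439.15 + $6,117.60 + $5,281.05 + $2,283.55 = $20,121.35
Ending inventory: 110 @ $16.90 = $1,859.00
Check: goods available $21,980.35 = COGS $20,121.35 + ending $1,859.00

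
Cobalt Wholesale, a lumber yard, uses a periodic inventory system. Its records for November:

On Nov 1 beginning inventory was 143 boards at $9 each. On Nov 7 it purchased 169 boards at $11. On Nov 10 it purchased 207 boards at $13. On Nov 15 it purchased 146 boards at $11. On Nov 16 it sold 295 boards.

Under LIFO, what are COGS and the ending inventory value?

Nov 16, 295 sold [LIFO — newest first]: 146 @ $11 + 149 @ $13 = $3,543
Ending inventory: 143 @ $9 + 169 @ $11 + 58 @ $13 = $3,900

COGS = $3,543; ending inventory = $3,900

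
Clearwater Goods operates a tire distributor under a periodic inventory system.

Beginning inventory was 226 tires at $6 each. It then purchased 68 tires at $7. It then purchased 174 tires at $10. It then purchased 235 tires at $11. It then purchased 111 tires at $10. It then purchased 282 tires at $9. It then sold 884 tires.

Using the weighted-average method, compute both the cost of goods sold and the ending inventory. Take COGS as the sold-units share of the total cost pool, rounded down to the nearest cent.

COGS = $7,908.41; ending inventory = $1,896.59

Sale 1, sell 884: 884/1096 × $9,805.00 → $7,908.41
Ending inventory (cost pool remaining) = $1,896.59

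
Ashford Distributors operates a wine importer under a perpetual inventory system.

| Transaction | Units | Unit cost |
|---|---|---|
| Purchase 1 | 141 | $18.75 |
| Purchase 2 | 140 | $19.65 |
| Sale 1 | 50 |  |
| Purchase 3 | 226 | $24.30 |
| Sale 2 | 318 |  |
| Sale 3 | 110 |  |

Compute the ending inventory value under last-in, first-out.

Sale 1 (50) [LIFO — newest first]: 50 @ $19.65 = $982.50
Sale 2 (318) [LIFO — newest first]: 226 @ $24.30 + 90 @ $19.65 + 2 @ $18.75 = $7,297.80
Sale 3 (110) [LIFO — newest first]: 110 @ $18.75 = $2,062.50
Total COGS = $982.50 + $7,297.80 + $2,062.50 = $10,342.80
Ending inventory: 29 @ $18.75 = $543.75
Check: goods available $10,886.55 = COGS $10,342.80 + ending $543.75

Ending inventory = $543.75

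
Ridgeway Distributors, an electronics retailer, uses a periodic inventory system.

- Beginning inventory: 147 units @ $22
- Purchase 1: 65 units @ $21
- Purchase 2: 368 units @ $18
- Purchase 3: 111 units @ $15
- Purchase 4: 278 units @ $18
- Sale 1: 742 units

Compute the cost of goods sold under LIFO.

Sale 1 (742) [LIFO — newest first]: 278 @ $18 + 111 @ $15 + 353 @ $18 = $13,023
Ending inventory: 147 @ $22 + 65 @ $21 + 15 @ $18 = $4,869

COGS = $13,023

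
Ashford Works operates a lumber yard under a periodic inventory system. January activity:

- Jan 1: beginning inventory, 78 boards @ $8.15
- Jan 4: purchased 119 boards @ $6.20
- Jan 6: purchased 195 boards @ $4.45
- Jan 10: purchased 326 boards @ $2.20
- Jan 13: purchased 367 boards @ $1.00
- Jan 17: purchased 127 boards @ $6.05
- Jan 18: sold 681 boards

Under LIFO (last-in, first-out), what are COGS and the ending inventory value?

Jan 18, 681 sold [LIFO — newest first]: 127 @ $6.05 + 367 @ $1.00 + 187 @ $2.20 = $1,546.75
Ending inventory: 78 @ $8.15 + 119 @ $6.20 + 195 @ $4.45 + 139 @ $2.20 = $2,547.05
Check: goods available $4,093.80 = COGS $1,546.75 + ending $2,547.05

COGS = $1,546.75; ending inventory = $2,547.05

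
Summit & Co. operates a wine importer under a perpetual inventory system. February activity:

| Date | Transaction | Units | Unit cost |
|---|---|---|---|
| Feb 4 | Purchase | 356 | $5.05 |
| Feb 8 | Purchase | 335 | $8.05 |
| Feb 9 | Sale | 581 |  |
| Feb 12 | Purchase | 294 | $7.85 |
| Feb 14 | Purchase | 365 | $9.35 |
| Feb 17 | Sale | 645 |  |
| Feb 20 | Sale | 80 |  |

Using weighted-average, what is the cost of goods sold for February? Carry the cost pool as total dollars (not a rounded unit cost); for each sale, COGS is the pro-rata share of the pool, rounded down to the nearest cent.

After Feb 4: 356 on hand, pool $1,797.80 (≈ $5.0500 each)
After Feb 8: 691 on hand, pool $4,494.55 (≈ $6.5044 each)
Feb 9, sell 581: 581/691 × $4,494.55 → $3,779.06
After Feb 12: 404 on hand, pool $3,023.39 (≈ $7.4836 each)
After Feb 14: 769 on hand, pool $6,436.14 (≈ $8.3695 each)
Feb 17, sell 645: 645/769 × $6,436.14 → $5,398.32
Feb 20, sell 80: 80/124 × $1,037.82 → $669.56
Total COGS = $3,779.06 + $5,398.32 + $669.56 = $9,846.94
Ending inventory (cost pool remaining) = $368.26

COGS = $9,846.94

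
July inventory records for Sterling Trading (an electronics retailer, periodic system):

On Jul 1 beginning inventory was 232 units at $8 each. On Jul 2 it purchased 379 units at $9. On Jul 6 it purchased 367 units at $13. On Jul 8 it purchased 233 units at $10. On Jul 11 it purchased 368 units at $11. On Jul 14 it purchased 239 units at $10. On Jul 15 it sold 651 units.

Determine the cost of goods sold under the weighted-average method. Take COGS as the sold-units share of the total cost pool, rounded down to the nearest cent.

Jul 15, sell 651: 651/1818 × $18,806.00 → $6,734.16
Ending inventory (cost pool remaining) = $12,071.84
Check: goods available $18,806.00 = COGS $6,734.16 + ending $12,071.84

COGS = $6,734.16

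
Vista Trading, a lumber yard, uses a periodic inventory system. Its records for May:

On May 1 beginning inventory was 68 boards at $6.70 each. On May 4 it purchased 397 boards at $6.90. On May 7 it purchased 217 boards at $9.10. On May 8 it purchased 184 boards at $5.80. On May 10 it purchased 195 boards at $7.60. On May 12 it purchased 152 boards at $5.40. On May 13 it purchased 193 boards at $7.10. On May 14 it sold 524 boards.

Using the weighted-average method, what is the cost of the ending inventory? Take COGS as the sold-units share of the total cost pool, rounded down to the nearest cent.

Ending inventory = $6,216.60

May 14, sell 524: 524/1406 × $9,909.90 → $3,693.30
Ending inventory (cost pool remaining) = $6,216.60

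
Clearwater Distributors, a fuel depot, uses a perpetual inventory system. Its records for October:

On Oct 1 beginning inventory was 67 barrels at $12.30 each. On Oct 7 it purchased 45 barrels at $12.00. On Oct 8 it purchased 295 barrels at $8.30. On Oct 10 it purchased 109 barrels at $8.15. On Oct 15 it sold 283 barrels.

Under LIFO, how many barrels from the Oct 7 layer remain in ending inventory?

Oct 15, 283 sold [LIFO — newest first]: 109 @ $8.15 + 174 @ $8.30 = $2,332.55
Ending inventory: 67 @ $12.30 + 45 @ $12.00 + 121 @ $8.30 = $2,368.40

45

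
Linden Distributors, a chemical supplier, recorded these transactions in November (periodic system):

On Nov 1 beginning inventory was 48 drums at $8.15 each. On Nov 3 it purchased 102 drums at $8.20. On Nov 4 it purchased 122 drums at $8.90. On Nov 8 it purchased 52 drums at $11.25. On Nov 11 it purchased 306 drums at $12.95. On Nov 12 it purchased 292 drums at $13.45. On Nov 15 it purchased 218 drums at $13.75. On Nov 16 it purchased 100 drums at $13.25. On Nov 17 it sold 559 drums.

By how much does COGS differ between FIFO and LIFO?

$1,622.30

FIFO COGS: 48 @ $8.15 + 102 @ $8.20 + 122 @ $8.90 + 52 @ $11.25 + 235 @ $12.95 = $5,941.65
LIFO COGS: 100 @ $13.25 + 218 @ $13.75 + 241 @ $13.45 = $7,563.95
Difference = |$5,941.65 − $7,563.95| = $1,622.30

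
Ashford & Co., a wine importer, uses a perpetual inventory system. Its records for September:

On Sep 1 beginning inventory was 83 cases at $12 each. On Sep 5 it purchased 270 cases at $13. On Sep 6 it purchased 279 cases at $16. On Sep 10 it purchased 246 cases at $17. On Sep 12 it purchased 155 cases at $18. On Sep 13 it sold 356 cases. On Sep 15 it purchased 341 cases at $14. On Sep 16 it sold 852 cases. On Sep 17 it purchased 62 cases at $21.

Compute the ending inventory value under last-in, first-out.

Ending inventory = $3,377

Sep 13, 356 sold [LIFO — newest first]: 155 @ $18 + 201 @ $17 = $6,207
Sep 16, 852 sold [LIFO — newest first]: 341 @ $14 + 45 @ $17 + 279 @ $16 + 187 @ $13 = $12,434
Total COGS = $6,207 + $12,434 = $18,641
Ending inventory: 83 @ $12 + 83 @ $13 + 62 @ $21 = $3,377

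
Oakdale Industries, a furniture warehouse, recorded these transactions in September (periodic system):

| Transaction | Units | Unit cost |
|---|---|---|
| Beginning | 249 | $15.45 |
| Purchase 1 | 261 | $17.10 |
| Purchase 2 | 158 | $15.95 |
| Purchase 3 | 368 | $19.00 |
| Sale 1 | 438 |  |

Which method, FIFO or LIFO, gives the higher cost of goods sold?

LIFO

FIFO COGS: 249 @ $15.45 + 189 @ $17.10 = $7,078.95
LIFO COGS: 368 @ $19.00 + 70 @ $15.95 = $8,108.50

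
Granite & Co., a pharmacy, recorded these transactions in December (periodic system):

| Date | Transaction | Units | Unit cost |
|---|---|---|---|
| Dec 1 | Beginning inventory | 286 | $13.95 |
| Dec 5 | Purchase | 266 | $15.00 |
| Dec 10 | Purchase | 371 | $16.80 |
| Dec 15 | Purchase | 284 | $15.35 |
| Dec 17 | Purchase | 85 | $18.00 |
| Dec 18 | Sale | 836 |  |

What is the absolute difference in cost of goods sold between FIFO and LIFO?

FIFO COGS: 286 @ $13.95 + 266 @ $15.00 + 284 @ $16.80 = $12,750.90
LIFO COGS: 85 @ $18.00 + 284 @ $15.35 + 371 @ $16.80 + 96 @ $15.00 = $13,562.20
Difference = |$12,750.90 − $13,562.20| = $811.30

$811.30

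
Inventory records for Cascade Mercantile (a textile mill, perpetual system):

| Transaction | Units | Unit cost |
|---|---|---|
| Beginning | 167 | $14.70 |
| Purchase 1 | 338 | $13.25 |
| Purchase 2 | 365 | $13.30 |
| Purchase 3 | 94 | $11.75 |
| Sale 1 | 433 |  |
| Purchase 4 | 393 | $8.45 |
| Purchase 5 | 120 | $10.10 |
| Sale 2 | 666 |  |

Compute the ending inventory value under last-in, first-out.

Ending inventory = $5,250.65

Sale 1 (433) [LIFO — newest first]: 94 @ $11.75 + 339 @ $13.30 = $5,613.20
Sale 2 (666) [LIFO — newest first]: 120 @ $10.10 + 393 @ $8.45 + 26 @ $13.30 + 127 @ $13.25 = $6,561.40
Total COGS = $5,613.20 + $6,561.40 = $12,174.60
Ending inventory: 167 @ $14.70 + 211 @ $13.25 = $5,250.65
Check: goods available $17,425.25 = COGS $12,174.60 + ending $5,250.65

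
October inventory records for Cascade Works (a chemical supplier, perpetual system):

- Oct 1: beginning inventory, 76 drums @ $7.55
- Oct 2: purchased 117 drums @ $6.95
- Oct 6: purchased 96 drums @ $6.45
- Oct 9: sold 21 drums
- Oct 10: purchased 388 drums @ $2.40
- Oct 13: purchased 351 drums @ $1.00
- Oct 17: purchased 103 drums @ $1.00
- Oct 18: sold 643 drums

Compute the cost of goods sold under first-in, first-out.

COGS = $2,906.15

Oct 9, 21 sold [FIFO — oldest first]: 21 @ $7.55 = $158.55
Oct 18, 643 sold [FIFO — oldest first]: 55 @ $7.55 + 117 @ $6.95 + 96 @ $6.45 + 375 @ $2.40 = $2,747.60
Total COGS = $158.55 + $2,747.60 = $2,906.15
Ending inventory: 13 @ $2.40 + 351 @ $1.00 + 103 @ $1.00 = $485.20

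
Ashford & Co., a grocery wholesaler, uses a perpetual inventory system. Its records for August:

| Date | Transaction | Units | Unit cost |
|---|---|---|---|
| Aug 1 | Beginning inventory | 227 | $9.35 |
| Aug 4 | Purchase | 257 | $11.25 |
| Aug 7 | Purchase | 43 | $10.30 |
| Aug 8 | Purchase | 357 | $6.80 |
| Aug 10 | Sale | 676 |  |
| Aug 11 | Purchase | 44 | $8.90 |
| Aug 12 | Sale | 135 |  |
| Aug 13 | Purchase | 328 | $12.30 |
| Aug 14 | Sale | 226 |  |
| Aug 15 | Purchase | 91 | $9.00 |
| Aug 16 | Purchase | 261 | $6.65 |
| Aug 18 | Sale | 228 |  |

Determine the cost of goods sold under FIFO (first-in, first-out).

Aug 10, 676 sold [FIFO — oldest first]: 227 @ $9.35 + 257 @ $11.25 + 43 @ $10.30 + 149 @ $6.80 = $6,469.80
Aug 12, 135 sold [FIFO — oldest first]: 135 @ $6.80 = $918.00
Aug 14, 226 sold [FIFO — oldest first]: 73 @ $6.80 + 44 @ $8.90 + 109 @ $12.30 = $2,228.70
Aug 18, 228 sold [FIFO — oldest first]: 219 @ $12.30 + 9 @ $9.00 = $2,774.70
Total COGS = $6,469.80 + $918.00 + $2,228.70 + $2,774.70 = $12,391.20
Ending inventory: 82 @ $9.00 + 261 @ $6.65 = $2,473.65

COGS = $12,391.20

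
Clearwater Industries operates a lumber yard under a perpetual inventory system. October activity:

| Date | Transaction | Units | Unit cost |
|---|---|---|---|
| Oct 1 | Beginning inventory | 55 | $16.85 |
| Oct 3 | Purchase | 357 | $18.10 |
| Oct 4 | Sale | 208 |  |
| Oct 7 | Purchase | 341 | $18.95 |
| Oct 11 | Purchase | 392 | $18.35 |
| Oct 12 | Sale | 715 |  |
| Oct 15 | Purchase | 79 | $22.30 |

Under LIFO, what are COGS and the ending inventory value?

Oct 4, 208 sold [LIFO — newest first]: 208 @ $18.10 = $3,764.80
Oct 12, 715 sold [LIFO — newest first]: 392 @ $18.35 + 323 @ $18.95 = $13,314.05
Total COGS = $3,764.80 + $13,314.05 = $17,078.85
Ending inventory: 55 @ $16.85 + 149 @ $18.10 + 18 @ $18.95 + 79 @ $22.30 = $5,726.45
Check: goods available $22,805.30 = COGS $17,078.85 + ending $5,726.45

COGS = $17,078.85; ending inventory = $5,726.45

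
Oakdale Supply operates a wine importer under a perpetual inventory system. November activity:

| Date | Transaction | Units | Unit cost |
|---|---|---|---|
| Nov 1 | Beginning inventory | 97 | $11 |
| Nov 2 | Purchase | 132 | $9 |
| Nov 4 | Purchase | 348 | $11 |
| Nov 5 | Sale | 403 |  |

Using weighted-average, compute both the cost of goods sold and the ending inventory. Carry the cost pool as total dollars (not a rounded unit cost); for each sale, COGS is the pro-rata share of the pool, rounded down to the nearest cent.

COGS = $4,248.61; ending inventory = $1,834.39

After Nov 1: 97 on hand, pool $1,067.00 (≈ $11.0000 each)
After Nov 2: 229 on hand, pool $2,255.00 (≈ $9.8472 each)
After Nov 4: 577 on hand, pool $6,083.00 (≈ $10.5425 each)
Nov 5, sell 403: 403/577 × $6,083.00 → $4,248.61
Ending inventory (cost pool remaining) = $1,834.39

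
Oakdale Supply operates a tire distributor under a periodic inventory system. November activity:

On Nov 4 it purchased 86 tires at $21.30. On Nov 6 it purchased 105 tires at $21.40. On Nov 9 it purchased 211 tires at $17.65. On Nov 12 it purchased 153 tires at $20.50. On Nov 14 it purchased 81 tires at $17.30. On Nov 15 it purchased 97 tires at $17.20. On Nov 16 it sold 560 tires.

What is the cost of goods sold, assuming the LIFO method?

COGS = $10,315.55

Nov 16, 560 sold [LIFO — newest first]: 97 @ $17.20 + 81 @ $17.30 + 153 @ $20.50 + 211 @ $17.65 + 18 @ $21.40 = $10,315.55
Ending inventory: 86 @ $21.30 + 87 @ $21.40 = $3,693.60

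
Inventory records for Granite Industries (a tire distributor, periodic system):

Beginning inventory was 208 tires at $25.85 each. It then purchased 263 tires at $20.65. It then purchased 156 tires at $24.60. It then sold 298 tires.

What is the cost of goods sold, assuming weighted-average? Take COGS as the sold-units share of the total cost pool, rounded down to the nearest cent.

Sale 1, sell 298: 298/627 × $14,645.35 → $6,960.62
Ending inventory (cost pool remaining) = $7,684.73

COGS = $6,960.62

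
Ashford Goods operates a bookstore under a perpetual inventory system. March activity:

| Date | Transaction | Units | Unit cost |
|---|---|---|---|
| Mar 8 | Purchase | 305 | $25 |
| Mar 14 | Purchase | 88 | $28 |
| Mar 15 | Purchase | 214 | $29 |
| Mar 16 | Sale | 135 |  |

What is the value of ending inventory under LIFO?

Mar 16, 135 sold [LIFO — newest first]: 135 @ $29 = $3,915
Ending inventory: 305 @ $25 + 88 @ $28 + 79 @ $29 = $12,380

Ending inventory = $12,380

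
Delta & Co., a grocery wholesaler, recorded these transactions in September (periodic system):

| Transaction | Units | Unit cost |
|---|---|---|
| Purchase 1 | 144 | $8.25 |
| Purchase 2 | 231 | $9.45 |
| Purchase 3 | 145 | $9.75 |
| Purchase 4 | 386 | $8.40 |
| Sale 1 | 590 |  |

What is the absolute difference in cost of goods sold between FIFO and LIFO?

FIFO COGS: 144 @ $8.25 + 231 @ $9.45 + 145 @ $9.75 + 70 @ $8.40 = $5,372.70
LIFO COGS: 386 @ $8.40 + 145 @ $9.75 + 59 @ $9.45 = $5,213.70
Difference = |$5,372.70 − $5,213.70| = $159.00

$159.00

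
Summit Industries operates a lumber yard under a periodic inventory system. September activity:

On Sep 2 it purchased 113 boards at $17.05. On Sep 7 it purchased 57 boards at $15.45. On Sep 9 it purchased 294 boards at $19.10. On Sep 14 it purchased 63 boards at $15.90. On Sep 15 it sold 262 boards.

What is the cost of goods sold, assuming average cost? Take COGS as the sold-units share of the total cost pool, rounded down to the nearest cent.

Sep 15, sell 262: 262/527 × $9,424.40 → $4,685.37
Ending inventory (cost pool remaining) = $4,739.03

COGS = $4,685.37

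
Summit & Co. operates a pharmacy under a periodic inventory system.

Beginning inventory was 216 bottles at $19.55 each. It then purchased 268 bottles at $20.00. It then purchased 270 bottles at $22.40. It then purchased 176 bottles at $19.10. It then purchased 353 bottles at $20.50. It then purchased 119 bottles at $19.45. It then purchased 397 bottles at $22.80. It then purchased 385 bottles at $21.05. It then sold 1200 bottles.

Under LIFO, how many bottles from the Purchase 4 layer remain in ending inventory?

Sale 1 (1200) [LIFO — newest first]: 385 @ $21.05 + 397 @ $22.80 + 119 @ $19.45 + 299 @ $20.50 = $25,599.90
Ending inventory: 216 @ $19.55 + 268 @ $20.00 + 270 @ $22.40 + 176 @ $19.10 + 54 @ $20.50 = $20,099.40

54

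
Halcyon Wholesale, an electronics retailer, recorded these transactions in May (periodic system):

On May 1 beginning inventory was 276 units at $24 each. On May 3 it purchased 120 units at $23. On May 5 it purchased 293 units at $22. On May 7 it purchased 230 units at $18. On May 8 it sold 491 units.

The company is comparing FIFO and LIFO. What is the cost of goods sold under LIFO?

FIFO COGS: 276 @ $24 + 120 @ $23 + 95 @ $22 = $11,474
LIFO COGS: 230 @ $18 + 261 @ $22 = $9,882

COGS = $9,882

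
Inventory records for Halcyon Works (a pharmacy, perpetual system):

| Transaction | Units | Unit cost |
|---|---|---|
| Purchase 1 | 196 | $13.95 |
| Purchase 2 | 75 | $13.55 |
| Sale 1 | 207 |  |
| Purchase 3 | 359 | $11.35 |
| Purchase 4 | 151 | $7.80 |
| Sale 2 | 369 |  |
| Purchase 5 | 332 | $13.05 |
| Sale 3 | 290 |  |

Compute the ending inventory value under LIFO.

Sale 1 (207) [LIFO — newest first]: 75 @ $13.55 + 132 @ $13.95 = $2,857.65
Sale 2 (369) [LIFO — newest first]: 151 @ $7.80 + 218 @ $11.35 = $3,652.10
Sale 3 (290) [LIFO — newest first]: 290 @ $13.05 = $3,784.50
Total COGS = $2,857.65 + $3,652.10 + $3,784.50 = $10,294.25
Ending inventory: 64 @ $13.95 + 141 @ $11.35 + 42 @ $13.05 = $3,041.25
Check: goods available $13,335.50 = COGS $10,294.25 + ending $3,041.25

Ending inventory = $3,041.25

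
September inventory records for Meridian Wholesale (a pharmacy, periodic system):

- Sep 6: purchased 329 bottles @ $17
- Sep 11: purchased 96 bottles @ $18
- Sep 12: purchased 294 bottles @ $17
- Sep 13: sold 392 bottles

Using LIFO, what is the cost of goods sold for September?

COGS = $6,760

Sep 13, 392 sold [LIFO — newest first]: 294 @ $17 + 96 @ $18 + 2 @ $17 = $6,760
Ending inventory: 327 @ $17 = $5,559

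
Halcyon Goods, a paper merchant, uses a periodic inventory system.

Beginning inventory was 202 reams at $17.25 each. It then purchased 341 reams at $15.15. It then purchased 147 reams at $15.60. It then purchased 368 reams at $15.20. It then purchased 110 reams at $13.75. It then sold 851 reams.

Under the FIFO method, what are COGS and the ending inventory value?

Sale 1 (851) [FIFO — oldest first]: 202 @ $17.25 + 341 @ $15.15 + 147 @ $15.60 + 161 @ $15.20 = $13,391.05
Ending inventory: 207 @ $15.20 + 110 @ $13.75 = $4,658.90

COGS = $13,391.05; ending inventory = $4,658.90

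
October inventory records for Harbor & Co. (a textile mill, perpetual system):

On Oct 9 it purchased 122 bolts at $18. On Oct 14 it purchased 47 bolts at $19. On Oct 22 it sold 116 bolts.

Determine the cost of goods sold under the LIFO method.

Oct 22, 116 sold [LIFO — newest first]: 47 @ $19 + 69 @ $18 = $2,135
Ending inventory: 53 @ $18 = $954
Check: goods available $3,089 = COGS $2,135 + ending $954

COGS = $2,135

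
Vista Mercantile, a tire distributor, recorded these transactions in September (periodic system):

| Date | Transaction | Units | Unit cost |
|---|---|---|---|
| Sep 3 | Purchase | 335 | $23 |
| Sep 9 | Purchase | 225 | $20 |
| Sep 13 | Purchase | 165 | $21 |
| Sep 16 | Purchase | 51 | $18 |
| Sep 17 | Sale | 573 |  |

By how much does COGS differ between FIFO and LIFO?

FIFO COGS: 335 @ $23 + 225 @ $20 + 13 @ $21 = $12,478
LIFO COGS: 51 @ $18 + 165 @ $21 + 225 @ $20 + 132 @ $23 = $11,919
Difference = |$12,478 − $11,919| = $559

$559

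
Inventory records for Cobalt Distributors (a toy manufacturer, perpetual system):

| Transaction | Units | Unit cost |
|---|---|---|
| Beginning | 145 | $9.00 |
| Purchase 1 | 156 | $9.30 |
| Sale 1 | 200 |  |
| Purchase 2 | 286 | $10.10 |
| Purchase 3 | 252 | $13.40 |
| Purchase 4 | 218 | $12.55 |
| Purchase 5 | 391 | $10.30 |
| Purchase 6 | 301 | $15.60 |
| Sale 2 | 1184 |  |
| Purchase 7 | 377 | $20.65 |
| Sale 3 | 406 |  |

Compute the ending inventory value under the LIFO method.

Ending inventory = $3,282.50

Sale 1 (200) [LIFO — newest first]: 156 @ $9.30 + 44 @ $9.00 = $1,846.80
Sale 2 (1184) [LIFO — newest first]: 301 @ $15.60 + 391 @ $10.30 + 218 @ $12.55 + 252 @ $13.40 + 22 @ $10.10 = $15,057.80
Sale 3 (406) [LIFO — newest first]: 377 @ $20.65 + 29 @ $10.10 = $8,077.95
Total COGS = $1,846.80 + $15,057.80 + $8,077.95 = $24,982.55
Ending inventory: 101 @ $9.00 + 235 @ $10.10 = $3,282.50
Check: goods available $28,265.05 = COGS $24,982.55 + ending $3,282.50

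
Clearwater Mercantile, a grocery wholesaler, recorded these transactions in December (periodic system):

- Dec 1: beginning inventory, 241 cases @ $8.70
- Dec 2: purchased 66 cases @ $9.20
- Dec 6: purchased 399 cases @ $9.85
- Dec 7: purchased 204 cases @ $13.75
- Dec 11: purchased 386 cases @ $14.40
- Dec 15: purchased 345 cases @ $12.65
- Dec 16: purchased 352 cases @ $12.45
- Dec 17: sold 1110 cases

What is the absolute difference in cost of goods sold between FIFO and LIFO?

FIFO COGS: 241 @ $8.70 + 66 @ $9.20 + 399 @ $9.85 + 204 @ $13.75 + 200 @ $14.40 = $12,319.05
LIFO COGS: 352 @ $12.45 + 345 @ $12.65 + 386 @ $14.40 + 27 @ $13.75 = $14,676.30
Difference = |$12,319.05 − $14,676.30| = $2,357.25

$2,357.25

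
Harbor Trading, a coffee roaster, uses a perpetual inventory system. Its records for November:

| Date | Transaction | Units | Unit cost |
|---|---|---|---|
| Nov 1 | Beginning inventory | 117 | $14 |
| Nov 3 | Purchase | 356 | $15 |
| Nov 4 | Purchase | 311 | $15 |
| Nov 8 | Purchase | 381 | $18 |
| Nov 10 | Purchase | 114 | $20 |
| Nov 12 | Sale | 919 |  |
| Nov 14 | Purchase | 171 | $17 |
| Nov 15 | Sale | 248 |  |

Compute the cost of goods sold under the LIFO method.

Nov 12, 919 sold [LIFO — newest first]: 114 @ $20 + 381 @ $18 + 311 @ $15 + 113 @ $15 = $15,498
Nov 15, 248 sold [LIFO — newest first]: 171 @ $17 + 77 @ $15 = $4,062
Total COGS = $15,498 + $4,062 = $19,560
Ending inventory: 117 @ $14 + 166 @ $15 = $4,128

COGS = $19,560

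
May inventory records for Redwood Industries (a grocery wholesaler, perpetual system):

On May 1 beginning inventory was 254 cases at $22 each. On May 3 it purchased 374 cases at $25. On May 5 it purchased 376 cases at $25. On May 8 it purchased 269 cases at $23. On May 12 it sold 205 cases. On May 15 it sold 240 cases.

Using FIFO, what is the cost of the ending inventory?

May 12, 205 sold [FIFO — oldest first]: 205 @ $22 = $4,510
May 15, 240 sold [FIFO — oldest first]: 49 @ $22 + 191 @ $25 = $5,853
Total COGS = $4,510 + $5,853 = $10,363
Ending inventory: 183 @ $25 + 376 @ $25 + 269 @ $23 = $20,162

Ending inventory = $20,162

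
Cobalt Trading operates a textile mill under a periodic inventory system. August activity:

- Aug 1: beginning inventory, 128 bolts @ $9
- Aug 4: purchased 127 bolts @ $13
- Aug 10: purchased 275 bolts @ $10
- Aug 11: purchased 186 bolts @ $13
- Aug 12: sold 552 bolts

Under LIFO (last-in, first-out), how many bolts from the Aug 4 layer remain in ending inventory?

Aug 12, 552 sold [LIFO — newest first]: 186 @ $13 + 275 @ $10 + 91 @ $13 = $6,351
Ending inventory: 128 @ $9 + 36 @ $13 = $1,620
Check: goods available $7,971 = COGS $6,351 + ending $1,620

36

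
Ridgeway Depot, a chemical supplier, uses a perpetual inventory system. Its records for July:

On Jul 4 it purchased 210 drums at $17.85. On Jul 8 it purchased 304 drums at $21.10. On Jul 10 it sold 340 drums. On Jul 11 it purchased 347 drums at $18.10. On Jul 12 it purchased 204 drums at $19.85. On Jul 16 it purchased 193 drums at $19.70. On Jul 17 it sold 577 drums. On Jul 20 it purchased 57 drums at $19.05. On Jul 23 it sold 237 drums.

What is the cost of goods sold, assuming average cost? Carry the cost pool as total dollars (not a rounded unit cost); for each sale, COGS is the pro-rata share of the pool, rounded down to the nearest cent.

COGS = $22,301.17

After Jul 4: 210 on hand, pool $3,748.50 (≈ $17.8500 each)
After Jul 8: 514 on hand, pool $10,162.90 (≈ $19.7722 each)
Jul 10, sell 340: 340/514 × $10,162.90 → $6,722.54
After Jul 11: 521 on hand, pool $9,721.06 (≈ $18.6585 each)
After Jul 12: 725 on hand, pool $13,770.46 (≈ $18.9937 each)
After Jul 16: 918 on hand, pool $17,572.56 (≈ $19.1422 each)
Jul 17, sell 577: 577/918 × $17,572.56 → $11,045.06
After Jul 20: 398 on hand, pool $7,613.35 (≈ $19.1290 each)
Jul 23, sell 237: 237/398 × $7,613.35 → $4,533.57
Total COGS = $6,722.54 + $11,045.06 + $4,533.57 = $22,301.17
Ending inventory (cost pool remaining) = $3,079.78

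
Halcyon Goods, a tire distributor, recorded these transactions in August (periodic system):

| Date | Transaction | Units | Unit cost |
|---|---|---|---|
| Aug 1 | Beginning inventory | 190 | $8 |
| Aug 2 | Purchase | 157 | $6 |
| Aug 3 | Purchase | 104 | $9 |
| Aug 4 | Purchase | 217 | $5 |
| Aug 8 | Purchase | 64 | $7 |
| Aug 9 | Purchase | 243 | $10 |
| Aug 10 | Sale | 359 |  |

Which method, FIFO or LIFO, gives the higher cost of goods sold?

FIFO COGS: 190 @ $8 + 157 @ $6 + 12 @ $9 = $2,570
LIFO COGS: 243 @ $10 + 64 @ $7 + 52 @ $5 = $3,138

LIFO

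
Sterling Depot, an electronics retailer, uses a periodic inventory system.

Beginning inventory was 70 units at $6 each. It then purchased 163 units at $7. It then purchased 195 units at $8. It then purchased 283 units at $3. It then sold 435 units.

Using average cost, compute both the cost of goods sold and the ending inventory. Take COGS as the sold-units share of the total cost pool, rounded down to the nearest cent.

Sale 1, sell 435: 435/711 × $3,970.00 → $2,428.90
Ending inventory (cost pool remaining) = $1,541.10

COGS = $2,428.90; ending inventory = $1,541.10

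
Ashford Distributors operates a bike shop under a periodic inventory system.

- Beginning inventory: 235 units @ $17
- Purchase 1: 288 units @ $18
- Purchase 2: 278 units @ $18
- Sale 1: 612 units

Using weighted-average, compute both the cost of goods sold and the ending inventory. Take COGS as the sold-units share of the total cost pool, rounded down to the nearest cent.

COGS = $10,836.44; ending inventory = $3,346.56

Sale 1, sell 612: 612/801 × $14,183.00 → $10,836.44
Ending inventory (cost pool remaining) = $3,346.56
Check: goods available $14,183.00 = COGS $10,836.44 + ending $3,346.56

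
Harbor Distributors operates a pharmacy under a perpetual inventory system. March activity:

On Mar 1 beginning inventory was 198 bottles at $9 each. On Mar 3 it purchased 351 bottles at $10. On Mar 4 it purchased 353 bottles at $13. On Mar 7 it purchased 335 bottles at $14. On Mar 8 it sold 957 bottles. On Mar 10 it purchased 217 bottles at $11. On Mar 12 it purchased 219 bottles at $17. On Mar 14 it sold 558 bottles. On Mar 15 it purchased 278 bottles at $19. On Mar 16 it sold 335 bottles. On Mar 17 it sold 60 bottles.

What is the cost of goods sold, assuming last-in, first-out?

Mar 8, 957 sold [LIFO — newest first]: 335 @ $14 + 353 @ $13 + 269 @ $10 = $11,969
Mar 14, 558 sold [LIFO — newest first]: 219 @ $17 + 217 @ $11 + 82 @ $10 + 40 @ $9 = $7,290
Mar 16, 335 sold [LIFO — newest first]: 278 @ $19 + 57 @ $9 = $5,795
Mar 17, 60 sold [LIFO — newest first]: 60 @ $9 = $540
Total COGS = $11,969 + $7,290 + $5,795 + $540 = $25,594
Ending inventory: 41 @ $9 = $369
Check: goods available $25,963 = COGS $25,594 + ending $369

COGS = $25,594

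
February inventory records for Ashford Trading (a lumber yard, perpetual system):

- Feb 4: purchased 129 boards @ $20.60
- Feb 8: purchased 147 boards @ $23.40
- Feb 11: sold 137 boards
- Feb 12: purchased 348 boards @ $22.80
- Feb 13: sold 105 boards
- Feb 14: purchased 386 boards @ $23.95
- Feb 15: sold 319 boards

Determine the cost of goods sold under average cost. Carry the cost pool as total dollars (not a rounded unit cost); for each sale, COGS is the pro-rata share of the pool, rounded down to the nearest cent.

COGS = $12,824.74

After Feb 4: 129 on hand, pool $2,657.40 (≈ $20.6000 each)
After Feb 8: 276 on hand, pool $6,097.20 (≈ $22.0913 each)
Feb 11, sell 137: 137/276 × $6,097.20 → $3,026.50
After Feb 12: 487 on hand, pool $11,005.10 (≈ $22.5977 each)
Feb 13, sell 105: 105/487 × $11,005.10 → $2,372.76
After Feb 14: 768 on hand, pool $17,877.04 (≈ $23.2774 each)
Feb 15, sell 319: 319/768 × $17,877.04 → $7,425.48
Total COGS = $3,026.50 + $2,372.76 + $7,425.48 = $12,824.74
Ending inventory (cost pool remaining) = $10,451.56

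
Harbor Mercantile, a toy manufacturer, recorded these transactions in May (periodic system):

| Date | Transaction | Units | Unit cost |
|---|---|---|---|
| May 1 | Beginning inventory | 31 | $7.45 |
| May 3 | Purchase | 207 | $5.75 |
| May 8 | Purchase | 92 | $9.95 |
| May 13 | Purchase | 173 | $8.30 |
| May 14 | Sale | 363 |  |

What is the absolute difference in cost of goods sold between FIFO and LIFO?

FIFO COGS: 31 @ $7.45 + 207 @ $5.75 + 92 @ $9.95 + 33 @ $8.30 = $2,610.50
LIFO COGS: 173 @ $8.30 + 92 @ $9.95 + 98 @ $5.75 = $2,914.80
Difference = |$2,610.50 − $2,914.80| = $304.30

$304.30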